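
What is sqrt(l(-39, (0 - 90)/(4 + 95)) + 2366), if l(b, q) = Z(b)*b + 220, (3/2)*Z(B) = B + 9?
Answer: 3*sqrt(374) ≈ 58.017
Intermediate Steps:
Z(B) = 6 + 2*B/3 (Z(B) = 2*(B + 9)/3 = 2*(9 + B)/3 = 6 + 2*B/3)
l(b, q) = 220 + b*(6 + 2*b/3) (l(b, q) = (6 + 2*b/3)*b + 220 = b*(6 + 2*b/3) + 220 = 220 + b*(6 + 2*b/3))
sqrt(l(-39, (0 - 90)/(4 + 95)) + 2366) = sqrt((220 + (2/3)*(-39)*(9 - 39)) + 2366) = sqrt((220 + (2/3)*(-39)*(-30)) + 2366) = sqrt((220 + 780) + 2366) = sqrt(1000 + 2366) = sqrt(3366) = 3*sqrt(374)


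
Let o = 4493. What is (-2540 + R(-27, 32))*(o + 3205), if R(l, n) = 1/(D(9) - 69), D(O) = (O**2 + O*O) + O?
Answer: -332398357/17 ≈ -1.9553e+7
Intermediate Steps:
D(O) = O + 2*O**2 (D(O) = (O**2 + O**2) + O = 2*O**2 + O = O + 2*O**2)
R(l, n) = 1/102 (R(l, n) = 1/(9*(1 + 2*9) - 69) = 1/(9*(1 + 18) - 69) = 1/(9*19 - 69) = 1/(171 - 69) = 1/102)
(-2540 + R(-27, 32))*(o + 3205) = (-2540 + 1/102)*(4493 + 3205) = -259079/102*7698 = -332398357/17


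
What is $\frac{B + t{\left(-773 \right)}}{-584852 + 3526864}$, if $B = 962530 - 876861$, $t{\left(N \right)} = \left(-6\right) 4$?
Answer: $\frac{85645}{2942012} \approx 0.029111$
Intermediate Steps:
$t{\left(N \right)} = -24$
$B = 85669$ ($B = 962530 - 876861 = 85669$)
$\frac{B + t{\left(-773 \right)}}{-584852 + 3526864} = \frac{85669 - 24}{-584852 + 3526864} = \frac{85645}{2942012}$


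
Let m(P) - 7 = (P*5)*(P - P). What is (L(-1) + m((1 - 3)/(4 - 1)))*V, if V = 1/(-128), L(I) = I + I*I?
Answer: -7/128 ≈ -0.054688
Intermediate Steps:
L(I) = I + I²
m(P) = 7 (m(P) = 7 + (P*5)*(P - P) = 7 + (5*P)*0 = 7 + 0 = 7)
V = -1/128 ≈ -0.0078125
(L(-1) + m((1 - 3)/(4 - 1)))*V = (-(1 - 1) + 7)*(-1/128) = (-1*0 + 7)*(-1/128) = (0 + 7)*(-1/128) = 7*(-1/128) = -7/128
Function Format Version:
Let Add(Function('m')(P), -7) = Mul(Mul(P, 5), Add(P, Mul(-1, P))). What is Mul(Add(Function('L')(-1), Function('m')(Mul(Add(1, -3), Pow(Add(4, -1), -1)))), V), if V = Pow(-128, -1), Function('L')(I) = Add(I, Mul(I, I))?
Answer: Rational(-7, 128) ≈ -0.054688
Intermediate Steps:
Function('L')(I) = Add(I, Pow(I, 2))
Function('m')(P) = 7 (Function('m')(P) = Add(7, Mul(Mul(P, 5), Add(P, Mul(-1, P)))) = Add(7, Mul(Mul(5, P), 0)) = Add(7, 0) = 7)
V = Rational(-1, 128) ≈ -0.0078125
Mul(Add(Function('L')(-1), Function('m')(Mul(Add(1, -3), Pow(Add(4, -1), -1)))), V) = Mul(Add(Mul(-1, Add(1, -1)), 7), Rational(-1, 128)) = Mul(Add(Mul(-1, 0), 7), Rational(-1, 128)) = Mul(Add(0, 7), Rational(-1, 128)) = Mul(7, Rational(-1, 128)) = Rational(-7, 128)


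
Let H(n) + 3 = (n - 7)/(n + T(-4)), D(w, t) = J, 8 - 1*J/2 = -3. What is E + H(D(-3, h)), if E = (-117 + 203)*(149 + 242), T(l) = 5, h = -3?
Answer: 302612/9 ≈ 33624.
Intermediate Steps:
J = 22 (J = 16 - 2*(-3) = 16 + 6 = 22)
D(w, t) = 22
E = 33626 (E = 86*391 = 33626)
H(n) = -3 + (-7 + n)/(5 + n) (H(n) = -3 + (n - 7)/(n + 5) = -3 + (-7 + n)/(5 + n))
E + H(D(-3, h)) = 33626 + 2*(-11 - 1*22)/(5 + 22) = 33626 + 2*(-11 - 22)/27 = 33626 + 2*(1/27)*(-33) = 33626 - 22/9 = 302612/9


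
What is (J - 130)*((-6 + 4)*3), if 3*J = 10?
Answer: 760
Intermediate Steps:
J = 10/3 (J = (⅓)*10 = 10/3 ≈ 3.3333)
(J - 130)*((-6 + 4)*3) = (10/3 - 130)*((-6 + 4)*3) = -(-760)*3/3 = -380/3*(-6) = 760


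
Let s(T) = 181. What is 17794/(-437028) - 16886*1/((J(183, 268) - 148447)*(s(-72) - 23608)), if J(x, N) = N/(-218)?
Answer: -1124326174377773/27610623228762882 ≈ -0.040721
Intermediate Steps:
J(x, N) = -N/218 (J(x, N) = N*(-1/218) = -N/218)
17794/(-437028) - 16886*1/((J(183, 268) - 148447)*(s(-72) - 23608)) = 17794/(-437028) - 16886*1/((181 - 23608)*(-1/218*268 - 148447)) = 17794*(-1/437028) - 16886*(-1/(23427*(-134/109 - 148447))) = -8897/218514 - 16886/((-23427*(-16180857/109))) = -8897/218514 - 16886/379068936939/109 = -8897/218514 - 16886*109/379068936939 = -8897/218514 - 1840574/379068936939 = -1124326174377773/27610623228762882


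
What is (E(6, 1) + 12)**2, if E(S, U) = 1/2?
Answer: 625/4 ≈ 156.25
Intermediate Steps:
E(S, U) = 1/2
(E(6, 1) + 12)**2 = (1/2 + 12)**2 = (25/2)**2 = 625/4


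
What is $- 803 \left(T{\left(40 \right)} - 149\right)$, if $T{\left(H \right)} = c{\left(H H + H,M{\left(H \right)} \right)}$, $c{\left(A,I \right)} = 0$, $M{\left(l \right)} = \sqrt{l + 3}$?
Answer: $119647$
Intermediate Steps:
$M{\left(l \right)} = \sqrt{3 + l}$
$T{\left(H \right)} = 0$
$- 803 \left(T{\left(40 \right)} - 149\right) = - 803 \left(0 - 149\right) = \left(-803\right) \left(-149\right) = 119647$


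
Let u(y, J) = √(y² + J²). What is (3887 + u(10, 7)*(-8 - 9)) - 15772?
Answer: -11885 - 17*√149 ≈ -12093.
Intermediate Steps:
u(y, J) = √(J² + y²)
(3887 + u(10, 7)*(-8 - 9)) - 15772 = (3887 + √(7² + 10²)*(-8 - 9)) - 15772 = (3887 + √(49 + 100)*(-17)) - 15772 = (3887 + √149*(-17)) - 15772 = (3887 - 17*√149) - 15772 = -11885 - 17*√149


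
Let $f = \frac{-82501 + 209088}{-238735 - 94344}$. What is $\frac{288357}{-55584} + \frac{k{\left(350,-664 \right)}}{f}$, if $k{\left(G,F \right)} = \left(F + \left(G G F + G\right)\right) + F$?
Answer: $\frac{501978565846046483}{2345403936} \approx 2.1403 \cdot 10^{8}$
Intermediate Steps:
$f = - \frac{126587}{333079}$ ($f = \frac{126587}{-333079} = 126587 \left(- \frac{1}{333079}\right) = - \frac{126587}{333079} \approx -0.38005$)
$k{\left(G,F \right)} = G + 2 F + F G^{2}$ ($k{\left(G,F \right)} = \left(F + \left(G^{2} F + G\right)\right) + F = \left(F + \left(F G^{2} + G\right)\right) + F = \left(F + \left(G + F G^{2}\right)\right) + F = \left(F + G + F G^{2}\right) + F = G + 2 F + F G^{2}$)
$\frac{288357}{-55584} + \frac{k{\left(350,-664 \right)}}{f} = \frac{288357}{-55584} + \frac{350 + 2 \left(-664\right) - 664 \cdot 350^{2}}{- \frac{126587}{333079}} = 288357 \left(- \frac{1}{55584}\right) + \left(350 - 1328 - 81340000\right) \left(- \frac{333079}{126587}\right) = - \frac{96119}{18528} + \left(350 - 1328 - 81340000\right) \left(- \frac{333079}{126587}\right) = - \frac{96119}{18528} - - \frac{27092971611262}{126587} = - \frac{96119}{18528} + \frac{27092971611262}{126587} = \frac{501978565846046483}{2345403936}$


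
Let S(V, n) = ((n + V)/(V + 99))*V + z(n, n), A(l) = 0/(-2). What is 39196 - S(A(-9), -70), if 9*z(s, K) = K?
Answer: 352834/9 ≈ 39204.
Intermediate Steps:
A(l) = 0 (A(l) = 0*(-½) = 0)
z(s, K) = K/9
S(V, n) = n/9 + V*(V + n)/(99 + V) (S(V, n) = ((n + V)/(V + 99))*V + n/9 = ((V + n)/(99 + V))*V + n/9 = V*(V + n)/(99 + V) + n/9 = n/9 + V*(V + n)/(99 + V))
39196 - S(A(-9), -70) = 39196 - (0² + 11*(-70) + (10/9)*0*(-70))/(99 + 0) = 39196 - (0 - 770 + 0)/99 = 39196 - (-770)/99 = 39196 - 1*(-70/9) = 39196 + 70/9 = 352834/9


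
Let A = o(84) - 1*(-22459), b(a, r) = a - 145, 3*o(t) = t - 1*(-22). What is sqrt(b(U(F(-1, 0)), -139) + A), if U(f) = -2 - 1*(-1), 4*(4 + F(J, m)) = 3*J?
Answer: sqrt(201135)/3 ≈ 149.49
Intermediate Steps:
F(J, m) = -4 + 3*J/4 (F(J, m) = -4 + (3*J)/4 = -4 + 3*J/4)
o(t) = 22/3 + t/3 (o(t) = (t - 1*(-22))/3 = (t + 22)/3 = (22 + t)/3 = 22/3 + t/3)
U(f) = -1 (U(f) = -2 + 1 = -1)
b(a, r) = -145 + a
A = 67483/3 (A = (22/3 + (1/3)*84) - 1*(-22459) = (22/3 + 28) + 22459 = 106/3 + 22459 = 67483/3 ≈ 22494.)
sqrt(b(U(F(-1, 0)), -139) + A) = sqrt((-145 - 1) + 67483/3) = sqrt(-146 + 67483/3) = sqrt(67045/3) = sqrt(201135)/3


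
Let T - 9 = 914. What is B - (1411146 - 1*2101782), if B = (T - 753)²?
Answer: 719536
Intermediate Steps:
T = 923 (T = 9 + 914 = 923)
B = 28900 (B = (923 - 753)² = 170² = 28900)
B - (1411146 - 1*2101782) = 28900 - (1411146 - 1*2101782) = 28900 - (1411146 - 2101782) = 28900 - 1*(-690636) = 28900 + 690636 = 719536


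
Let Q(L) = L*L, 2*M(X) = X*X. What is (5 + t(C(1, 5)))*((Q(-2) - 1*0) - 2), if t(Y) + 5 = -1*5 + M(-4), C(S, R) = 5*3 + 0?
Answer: 6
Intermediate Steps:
M(X) = X²/2 (M(X) = (X*X)/2 = X²/2)
C(S, R) = 15 (C(S, R) = 15 + 0 = 15)
Q(L) = L²
t(Y) = -2 (t(Y) = -5 + (-1*5 + (½)*(-4)²) = -5 + (-5 + (½)*16) = -5 + (-5 + 8) = -5 + 3 = -2)
(5 + t(C(1, 5)))*((Q(-2) - 1*0) - 2) = (5 - 2)*(((-2)² - 1*0) - 2) = 3*((4 + 0) - 2) = 3*(4 - 2) = 3*2 = 6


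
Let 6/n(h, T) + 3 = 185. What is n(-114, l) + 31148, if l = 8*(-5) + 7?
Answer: 2834471/91 ≈ 31148.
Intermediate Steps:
l = -33 (l = -40 + 7 = -33)
n(h, T) = 3/91 (n(h, T) = 6/(-3 + 185) = 6/182 = 6*(1/182) = 3/91)
n(-114, l) + 31148 = 3/91 + 31148 = 2834471/91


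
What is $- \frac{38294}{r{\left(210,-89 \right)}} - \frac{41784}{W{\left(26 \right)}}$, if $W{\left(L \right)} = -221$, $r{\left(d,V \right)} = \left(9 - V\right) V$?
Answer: $\frac{186451511}{963781} \approx 193.46$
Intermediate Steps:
$r{\left(d,V \right)} = V \left(9 - V\right)$
$- \frac{38294}{r{\left(210,-89 \right)}} - \frac{41784}{W{\left(26 \right)}} = - \frac{38294}{\left(-89\right) \left(9 - -89\right)} - \frac{41784}{-221} = - \frac{38294}{\left(-89\right) \left(9 + 89\right)} - - \frac{41784}{221} = - \frac{38294}{\left(-89\right) 98} + \frac{41784}{221} = - \frac{38294}{-8722} + \frac{41784}{221} = \left(-38294\right) \left(- \frac{1}{8722}\right) + \frac{41784}{221} = \frac{19147}{4361} + \frac{41784}{221} = \frac{186451511}{963781}$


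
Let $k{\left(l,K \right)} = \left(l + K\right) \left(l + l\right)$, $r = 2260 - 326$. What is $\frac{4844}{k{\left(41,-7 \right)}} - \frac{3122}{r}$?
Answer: $\frac{83020}{673999} \approx 0.12318$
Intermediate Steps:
$r = 1934$
$k{\left(l,K \right)} = 2 l \left(K + l\right)$ ($k{\left(l,K \right)} = \left(K + l\right) 2 l = 2 l \left(K + l\right)$)
$\frac{4844}{k{\left(41,-7 \right)}} - \frac{3122}{r} = \frac{4844}{2 \cdot 41 \left(-7 + 41\right)} - \frac{3122}{1934} = \frac{4844}{2 \cdot 41 \cdot 34} - \frac{1561}{967} = \frac{4844}{2788} - \frac{1561}{967} = 4844 \cdot \frac{1}{2788} - \frac{1561}{967} = \frac{1211}{697} - \frac{1561}{967} = \frac{83020}{673999}$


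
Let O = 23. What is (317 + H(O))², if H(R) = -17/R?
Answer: 52911076/529 ≈ 1.0002e+5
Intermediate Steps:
(317 + H(O))² = (317 - 17/23)² = (7274/23)² = 52911076/529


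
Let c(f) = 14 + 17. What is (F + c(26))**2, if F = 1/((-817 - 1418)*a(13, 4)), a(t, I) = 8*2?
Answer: 1228903056481/1278777600 ≈ 961.00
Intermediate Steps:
c(f) = 31
a(t, I) = 16
F = -1/35760 (F = 1/(-817 - 1418*16) = (1/16)/(-2235) = -1/2235*1/16 = -1/35760 ≈ -2.7964e-5)
(F + c(26))**2 = (-1/35760 + 31)**2 = (1108559/35760)**2 = 1228903056481/1278777600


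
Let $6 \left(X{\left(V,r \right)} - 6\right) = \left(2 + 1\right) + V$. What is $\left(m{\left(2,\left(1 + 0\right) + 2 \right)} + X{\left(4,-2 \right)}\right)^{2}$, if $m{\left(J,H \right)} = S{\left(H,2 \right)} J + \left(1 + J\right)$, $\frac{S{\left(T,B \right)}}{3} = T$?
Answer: $\frac{28561}{36} \approx 793.36$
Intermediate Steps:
$X{\left(V,r \right)} = \frac{13}{2} + \frac{V}{6}$ ($X{\left(V,r \right)} = 6 + \frac{\left(2 + 1\right) + V}{6} = 6 + \frac{3 + V}{6} = 6 + \left(\frac{1}{2} + \frac{V}{6}\right) = \frac{13}{2} + \frac{V}{6}$)
$S{\left(T,B \right)} = 3 T$
$m{\left(J,H \right)} = 1 + J + 3 H J$ ($m{\left(J,H \right)} = 3 H J + \left(1 + J\right) = 1 + J + 3 H J$)
$\left(m{\left(2,\left(1 + 0\right) + 2 \right)} + X{\left(4,-2 \right)}\right)^{2} = \left(\left(1 + 2 + 3 \left(\left(1 + 0\right) + 2\right) 2\right) + \left(\frac{13}{2} + \frac{1}{6} \cdot 4\right)\right)^{2} = \left(\left(1 + 2 + 3 \left(1 + 2\right) 2\right) + \left(\frac{13}{2} + \frac{2}{3}\right)\right)^{2} = \left(\left(1 + 2 + 3 \cdot 3 \cdot 2\right) + \frac{43}{6}\right)^{2} = \left(\left(1 + 2 + 18\right) + \frac{43}{6}\right)^{2} = \left(21 + \frac{43}{6}\right)^{2} = \left(\frac{169}{6}\right)^{2} = \frac{28561}{36}$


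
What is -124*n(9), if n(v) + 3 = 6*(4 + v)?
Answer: -9300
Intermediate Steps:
n(v) = 21 + 6*v (n(v) = -3 + 6*(4 + v) = -3 + (24 + 6*v) = 21 + 6*v)
-124*n(9) = -124*(21 + 6*9) = -124*(21 + 54) = -124*75 = -9300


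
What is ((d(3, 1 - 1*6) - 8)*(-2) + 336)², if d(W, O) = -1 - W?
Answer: 129600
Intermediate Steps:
((d(3, 1 - 1*6) - 8)*(-2) + 336)² = (((-1 - 1*3) - 8)*(-2) + 336)² = (((-1 - 3) - 8)*(-2) + 336)² = ((-4 - 8)*(-2) + 336)² = (-12*(-2) + 336)² = (24 + 336)² = 360² = 129600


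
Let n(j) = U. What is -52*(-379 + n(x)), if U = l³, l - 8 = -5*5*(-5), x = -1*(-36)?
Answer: -122317416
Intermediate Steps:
x = 36
l = 133 (l = 8 - 5*5*(-5) = 8 - 25*(-5) = 8 + 125 = 133)
U = 2352637 (U = 133³ = 2352637)
n(j) = 2352637
-52*(-379 + n(x)) = -52*(-379 + 2352637) = -52*2352258 = -122317416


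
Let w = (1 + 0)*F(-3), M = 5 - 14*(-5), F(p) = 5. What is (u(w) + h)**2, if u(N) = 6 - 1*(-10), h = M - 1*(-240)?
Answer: 109561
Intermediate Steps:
M = 75 (M = 5 + 70 = 75)
h = 315 (h = 75 - 1*(-240) = 75 + 240 = 315)
w = 5 (w = (1 + 0)*5 = 1*5 = 5)
u(N) = 16 (u(N) = 6 + 10 = 16)
(u(w) + h)**2 = (16 + 315)**2 = 331**2 = 109561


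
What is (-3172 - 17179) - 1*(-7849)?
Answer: -12502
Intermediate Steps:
(-3172 - 17179) - 1*(-7849) = -20351 + 7849 = -12502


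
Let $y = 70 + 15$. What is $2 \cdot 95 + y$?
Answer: $275$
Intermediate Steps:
$y = 85$
$2 \cdot 95 + y = 2 \cdot 95 + 85 = 190 + 85 = 275$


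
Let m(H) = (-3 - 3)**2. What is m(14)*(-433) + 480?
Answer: -15108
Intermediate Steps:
m(H) = 36 (m(H) = (-6)**2 = 36)
m(14)*(-433) + 480 = 36*(-433) + 480 = -15588 + 480 = -15108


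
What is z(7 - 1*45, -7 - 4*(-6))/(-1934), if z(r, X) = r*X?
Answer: 323/967 ≈ 0.33402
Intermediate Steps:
z(r, X) = X*r
z(7 - 1*45, -7 - 4*(-6))/(-1934) = ((-7 - 4*(-6))*(7 - 1*45))/(-1934) = ((-7 - 1*(-24))*(7 - 45))*(-1/1934) = ((-7 + 24)*(-38))*(-1/1934) = (17*(-38))*(-1/1934) = -646*(-1/1934) = 323/967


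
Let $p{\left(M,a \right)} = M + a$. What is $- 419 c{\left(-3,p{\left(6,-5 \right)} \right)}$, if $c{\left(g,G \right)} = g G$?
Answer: $1257$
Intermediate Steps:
$c{\left(g,G \right)} = G g$
$- 419 c{\left(-3,p{\left(6,-5 \right)} \right)} = - 419 \left(6 - 5\right) \left(-3\right) = - 419 \cdot 1 \left(-3\right) = \left(-419\right) \left(-3\right) = 1257$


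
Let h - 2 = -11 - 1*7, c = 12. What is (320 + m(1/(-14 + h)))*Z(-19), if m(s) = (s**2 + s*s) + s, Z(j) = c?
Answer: 287972/75 ≈ 3839.6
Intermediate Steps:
h = -16 (h = 2 + (-11 - 1*7) = 2 + (-11 - 7) = 2 - 18 = -16)
Z(j) = 12
m(s) = s + 2*s**2 (m(s) = (s**2 + s**2) + s = 2*s**2 + s = s + 2*s**2)
(320 + m(1/(-14 + h)))*Z(-19) = (320 + (1 + 2/(-14 - 16))/(-14 - 16))*12 = (320 + (1 + 2/(-30))/(-30))*12 = (320 - (1 + 2*(-1/30))/30)*12 = (320 - (1 - 1/15)/30)*12 = (320 - 1/30*14/15)*12 = (320 - 7/225)*12 = (71993/225)*12 = 287972/75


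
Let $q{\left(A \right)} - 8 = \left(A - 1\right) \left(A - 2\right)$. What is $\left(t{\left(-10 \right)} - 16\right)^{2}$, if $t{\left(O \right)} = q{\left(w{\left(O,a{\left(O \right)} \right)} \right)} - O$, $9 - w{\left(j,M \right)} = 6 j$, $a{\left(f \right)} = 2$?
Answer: $20775364$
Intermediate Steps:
$w{\left(j,M \right)} = 9 - 6 j$
$q{\left(A \right)} = 8 + \left(-1 + A\right) \left(-2 + A\right)$ ($q{\left(A \right)} = 8 + \left(A - 1\right) \left(A - 2\right) = 8 + \left(-1 + A\right) \left(-2 + A\right)$)
$t{\left(O \right)} = -17 + \left(9 - 6 O\right)^{2} + 17 O$ ($t{\left(O \right)} = \left(10 + \left(9 - 6 O\right)^{2} - 3 \left(9 - 6 O\right)\right) - O = \left(10 + \left(9 - 6 O\right)^{2} + \left(-27 + 18 O\right)\right) - O = \left(-17 + \left(9 - 6 O\right)^{2} + 18 O\right) - O = -17 + \left(9 - 6 O\right)^{2} + 17 O$)
$\left(t{\left(-10 \right)} - 16\right)^{2} = \left(\left(64 - -910 + 36 \left(-10\right)^{2}\right) - 16\right)^{2} = \left(\left(64 + 910 + 36 \cdot 100\right) - 16\right)^{2} = \left(\left(64 + 910 + 3600\right) - 16\right)^{2} = \left(4574 - 16\right)^{2} = 4558^{2} = 20775364$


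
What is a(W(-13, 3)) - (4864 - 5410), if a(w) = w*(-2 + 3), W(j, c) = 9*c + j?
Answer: 560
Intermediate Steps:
W(j, c) = j + 9*c
a(w) = w (a(w) = w*1 = w)
a(W(-13, 3)) - (4864 - 5410) = (-13 + 9*3) - (4864 - 5410) = (-13 + 27) - 1*(-546) = 14 + 546 = 560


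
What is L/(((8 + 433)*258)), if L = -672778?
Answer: -7823/1323 ≈ -5.9131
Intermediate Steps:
L/(((8 + 433)*258)) = -672778*1/(258*(8 + 433)) = -672778/(441*258) = -672778/113778 = -672778*1/113778 = -7823/1323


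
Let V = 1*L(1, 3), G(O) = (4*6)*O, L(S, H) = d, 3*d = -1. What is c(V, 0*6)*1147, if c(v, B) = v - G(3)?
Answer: -248899/3 ≈ -82966.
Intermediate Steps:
d = -⅓ (d = (⅓)*(-1) = -⅓ ≈ -0.33333)
L(S, H) = -⅓
G(O) = 24*O
V = -⅓ (V = 1*(-⅓) = -⅓ ≈ -0.33333)
c(v, B) = -72 + v (c(v, B) = v - 24*3 = v - 1*72 = v - 72 = -72 + v)
c(V, 0*6)*1147 = (-72 - ⅓)*1147 = -217/3*1147 = -248899/3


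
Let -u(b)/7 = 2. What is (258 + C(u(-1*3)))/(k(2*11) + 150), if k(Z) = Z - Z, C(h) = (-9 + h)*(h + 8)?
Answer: 66/25 ≈ 2.6400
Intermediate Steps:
u(b) = -14 (u(b) = -7*2 = -14)
C(h) = (-9 + h)*(8 + h)
k(Z) = 0
(258 + C(u(-1*3)))/(k(2*11) + 150) = (258 + (-72 + (-14)² - 1*(-14)))/(0 + 150) = (258 + (-72 + 196 + 14))/150 = (258 + 138)*(1/150) = 396*(1/150) = 66/25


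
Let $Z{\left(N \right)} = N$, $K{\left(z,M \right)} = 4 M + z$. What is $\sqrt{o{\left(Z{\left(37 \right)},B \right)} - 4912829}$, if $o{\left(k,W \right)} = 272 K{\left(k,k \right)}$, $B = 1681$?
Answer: $i \sqrt{4862509} \approx 2205.1 i$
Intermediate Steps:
$K{\left(z,M \right)} = z + 4 M$
$o{\left(k,W \right)} = 1360 k$ ($o{\left(k,W \right)} = 272 \left(k + 4 k\right) = 272 \cdot 5 k = 1360 k$)
$\sqrt{o{\left(Z{\left(37 \right)},B \right)} - 4912829} = \sqrt{1360 \cdot 37 - 4912829} = \sqrt{50320 - 4912829} = \sqrt{-4862509} = i \sqrt{4862509}$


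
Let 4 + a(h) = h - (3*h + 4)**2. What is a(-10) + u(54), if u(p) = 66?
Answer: -624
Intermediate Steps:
a(h) = -4 + h - (4 + 3*h)**2 (a(h) = -4 + (h - (3*h + 4)**2) = -4 + (h - (4 + 3*h)**2) = -4 + h - (4 + 3*h)**2)
a(-10) + u(54) = (-4 - 10 - (4 + 3*(-10))**2) + 66 = (-4 - 10 - (4 - 30)**2) + 66 = (-4 - 10 - 1*(-26)**2) + 66 = (-4 - 10 - 1*676) + 66 = (-4 - 10 - 676) + 66 = -690 + 66 = -624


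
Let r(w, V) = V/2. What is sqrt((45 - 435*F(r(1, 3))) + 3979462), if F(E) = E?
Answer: sqrt(15915418)/2 ≈ 1994.7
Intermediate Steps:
r(w, V) = V/2 (r(w, V) = V*(1/2) = V/2)
sqrt((45 - 435*F(r(1, 3))) + 3979462) = sqrt((45 - 435*3/2) + 3979462) = sqrt((45 - 1305/2) + 3979462) = sqrt(-1215/2 + 3979462) = sqrt(7957709/2) = sqrt(15915418)/2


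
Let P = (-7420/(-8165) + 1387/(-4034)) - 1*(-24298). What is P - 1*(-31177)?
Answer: 365446504435/6587522 ≈ 55476.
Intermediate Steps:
P = 160067331041/6587522 (P = (-7420*(-1/8165) + 1387*(-1/4034)) + 24298 = (1484/1633 - 1387/4034) + 24298 = 3721485/6587522 + 24298 = 160067331041/6587522 ≈ 24299.)
P - 1*(-31177) = 160067331041/6587522 - 1*(-31177) = 160067331041/6587522 + 31177 = 365446504435/6587522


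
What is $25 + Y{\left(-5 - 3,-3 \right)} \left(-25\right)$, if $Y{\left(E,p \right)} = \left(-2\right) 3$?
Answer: $175$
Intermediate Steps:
$Y{\left(E,p \right)} = -6$
$25 + Y{\left(-5 - 3,-3 \right)} \left(-25\right) = 25 - -150 = 25 + 150 = 175$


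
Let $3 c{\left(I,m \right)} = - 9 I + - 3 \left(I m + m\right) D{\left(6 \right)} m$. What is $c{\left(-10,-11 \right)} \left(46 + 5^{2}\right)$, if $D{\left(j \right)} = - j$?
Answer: $-461784$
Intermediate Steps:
$c{\left(I,m \right)} = - 3 I + \frac{m \left(18 m + 18 I m\right)}{3}$ ($c{\left(I,m \right)} = \frac{- 9 I + - 3 \left(I m + m\right) \left(\left(-1\right) 6\right) m}{3} = \frac{- 9 I + - 3 \left(m + I m\right) \left(-6\right) m}{3} = \frac{- 9 I + \left(- 3 m - 3 I m\right) \left(-6\right) m}{3} = \frac{- 9 I + \left(18 m + 18 I m\right) m}{3} = \frac{- 9 I + m \left(18 m + 18 I m\right)}{3} = - 3 I + \frac{m \left(18 m + 18 I m\right)}{3}$)
$c{\left(-10,-11 \right)} \left(46 + 5^{2}\right) = \left(\left(-3\right) \left(-10\right) + 6 \left(-11\right)^{2} + 6 \left(-10\right) \left(-11\right)^{2}\right) \left(46 + 5^{2}\right) = \left(30 + 6 \cdot 121 + 6 \left(-10\right) 121\right) \left(46 + 25\right) = \left(30 + 726 - 7260\right) 71 = \left(-6504\right) 71 = -461784$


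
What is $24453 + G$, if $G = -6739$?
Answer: $17714$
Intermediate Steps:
$24453 + G = 24453 - 6739 = 17714$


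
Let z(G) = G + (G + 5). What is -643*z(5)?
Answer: -9645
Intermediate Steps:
z(G) = 5 + 2*G (z(G) = G + (5 + G) = 5 + 2*G)
-643*z(5) = -643*(5 + 2*5) = -643*(5 + 10) = -643*15 = -9645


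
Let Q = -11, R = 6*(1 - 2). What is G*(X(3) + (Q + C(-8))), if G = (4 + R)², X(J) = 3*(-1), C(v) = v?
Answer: -88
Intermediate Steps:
R = -6 (R = 6*(-1) = -6)
X(J) = -3
G = 4 (G = (4 - 6)² = (-2)² = 4)
G*(X(3) + (Q + C(-8))) = 4*(-3 + (-11 - 8)) = 4*(-3 - 19) = 4*(-22) = -88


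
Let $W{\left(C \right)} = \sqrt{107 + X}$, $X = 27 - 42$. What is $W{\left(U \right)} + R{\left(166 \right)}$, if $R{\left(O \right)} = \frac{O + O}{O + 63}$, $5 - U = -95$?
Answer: $\frac{332}{229} + 2 \sqrt{23} \approx 11.041$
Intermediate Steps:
$U = 100$ ($U = 5 - -95 = 5 + 95 = 100$)
$X = -15$
$R{\left(O \right)} = \frac{2 O}{63 + O}$
$W{\left(C \right)} = 2 \sqrt{23}$ ($W{\left(C \right)} = \sqrt{107 - 15} = \sqrt{92} = 2 \sqrt{23}$)
$W{\left(U \right)} + R{\left(166 \right)} = 2 \sqrt{23} + 2 \cdot 166 \frac{1}{63 + 166} = 2 \sqrt{23} + 2 \cdot 166 \cdot \frac{1}{229} = 2 \sqrt{23} + \frac{332}{229} = \frac{332}{229} + 2 \sqrt{23}$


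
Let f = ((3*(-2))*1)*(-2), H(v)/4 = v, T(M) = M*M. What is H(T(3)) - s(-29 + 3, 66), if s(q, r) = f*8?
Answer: -60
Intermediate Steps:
T(M) = M²
H(v) = 4*v
f = 12 (f = -6*1*(-2) = -6*(-2) = 12)
s(q, r) = 96 (s(q, r) = 12*8 = 96)
H(T(3)) - s(-29 + 3, 66) = 4*3² - 1*96 = 4*9 - 96 = 36 - 96 = -60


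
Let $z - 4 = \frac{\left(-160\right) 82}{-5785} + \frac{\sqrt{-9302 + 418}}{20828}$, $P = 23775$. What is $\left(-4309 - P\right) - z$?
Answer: $- \frac{32500440}{1157} - \frac{i \sqrt{2221}}{10414} \approx -28090.0 - 0.0045254 i$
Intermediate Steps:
$z = \frac{7252}{1157} + \frac{i \sqrt{2221}}{10414}$ ($z = 4 + \left(\frac{\left(-160\right) 82}{-5785} + \frac{\sqrt{-9302 + 418}}{20828}\right) = 4 + \left(\left(-13120\right) \left(- \frac{1}{5785}\right) + \sqrt{-8884} \cdot \frac{1}{20828}\right) = 4 + \left(\frac{2624}{1157} + 2 i \sqrt{2221} \cdot \frac{1}{20828}\right) = 4 + \left(\frac{2624}{1157} + \frac{i \sqrt{2221}}{10414}\right) = \frac{7252}{1157} + \frac{i \sqrt{2221}}{10414} \approx 6.2679 + 0.0045254 i$)
$\left(-4309 - P\right) - z = \left(-4309 - 23775\right) - \left(\frac{7252}{1157} + \frac{i \sqrt{2221}}{10414}\right) = -28084 - \left(\frac{7252}{1157} + \frac{i \sqrt{2221}}{10414}\right) = - \frac{32500440}{1157} - \frac{i \sqrt{2221}}{10414}$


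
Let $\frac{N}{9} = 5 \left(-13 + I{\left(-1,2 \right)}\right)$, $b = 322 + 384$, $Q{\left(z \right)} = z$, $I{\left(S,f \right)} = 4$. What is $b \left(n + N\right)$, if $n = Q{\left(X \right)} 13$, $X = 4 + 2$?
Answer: $-230862$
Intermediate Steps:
$X = 6$
$b = 706$
$n = 78$ ($n = 6 \cdot 13 = 78$)
$N = -405$ ($N = 9 \cdot 5 \left(-13 + 4\right) = 9 \cdot 5 \left(-9\right) = 9 \left(-45\right) = -405$)
$b \left(n + N\right) = 706 \left(78 - 405\right) = 706 \left(-327\right) = -230862$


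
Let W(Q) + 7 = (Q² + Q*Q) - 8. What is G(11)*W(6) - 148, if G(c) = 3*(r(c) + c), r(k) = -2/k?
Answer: 18721/11 ≈ 1701.9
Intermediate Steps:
W(Q) = -15 + 2*Q² (W(Q) = -7 + ((Q² + Q*Q) - 8) = -7 + ((Q² + Q²) - 8) = -7 + (2*Q² - 8) = -7 + (-8 + 2*Q²) = -15 + 2*Q²)
G(c) = -6/c + 3*c (G(c) = 3*(-2/c + c) = 3*(c - 2/c) = -6/c + 3*c)
G(11)*W(6) - 148 = (-6/11 + 3*11)*(-15 + 2*6²) - 148 = (-6*1/11 + 33)*(-15 + 2*36) - 148 = (-6/11 + 33)*(-15 + 72) - 148 = (357/11)*57 - 148 = 20349/11 - 148 = 18721/11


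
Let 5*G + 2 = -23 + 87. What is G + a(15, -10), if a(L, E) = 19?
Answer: 157/5 ≈ 31.400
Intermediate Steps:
G = 62/5 (G = -⅖ + (-23 + 87)/5 = -⅖ + (⅕)*64 = -⅖ + 64/5 = 62/5 ≈ 12.400)
G + a(15, -10) = 62/5 + 19 = 157/5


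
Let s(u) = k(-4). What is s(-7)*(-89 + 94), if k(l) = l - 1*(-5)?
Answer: 5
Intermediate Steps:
k(l) = 5 + l (k(l) = l + 5 = 5 + l)
s(u) = 1 (s(u) = 5 - 4 = 1)
s(-7)*(-89 + 94) = 1*(-89 + 94) = 1*5 = 5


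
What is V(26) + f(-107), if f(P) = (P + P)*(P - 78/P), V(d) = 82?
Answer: 22824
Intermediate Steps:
f(P) = 2*P*(P - 78/P) (f(P) = (2*P)*(P - 78/P) = 2*P*(P - 78/P))
V(26) + f(-107) = 82 + (-156 + 2*(-107)²) = 82 + (-156 + 2*11449) = 82 + (-156 + 22898) = 82 + 22742 = 22824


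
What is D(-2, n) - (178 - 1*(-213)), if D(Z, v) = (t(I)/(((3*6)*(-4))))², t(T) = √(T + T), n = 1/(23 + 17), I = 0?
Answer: -391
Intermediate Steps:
n = 1/40 ≈ 0.025000
t(T) = √2*√T (t(T) = √(2*T) = √2*√T)
D(Z, v) = 0 (D(Z, v) = ((√2*√0)/(((3*6)*(-4))))² = ((√2*0)/((18*(-4))))² = (0/(-72))² = (0*(-1/72))² = 0² = 0)
D(-2, n) - (178 - 1*(-213)) = 0 - (178 - 1*(-213)) = 0 - (178 + 213) = 0 - 1*391 = 0 - 391 = -391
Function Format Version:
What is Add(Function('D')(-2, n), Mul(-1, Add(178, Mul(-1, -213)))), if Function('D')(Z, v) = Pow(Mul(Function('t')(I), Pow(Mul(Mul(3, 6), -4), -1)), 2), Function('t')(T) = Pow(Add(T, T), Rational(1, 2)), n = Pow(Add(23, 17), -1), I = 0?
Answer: -391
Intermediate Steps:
n = Rational(1, 40) (n = Pow(40, -1) = Rational(1, 40) ≈ 0.025000)
Function('t')(T) = Mul(Pow(2, Rational(1, 2)), Pow(T, Rational(1, 2))) (Function('t')(T) = Pow(Mul(2, T), Rational(1, 2)) = Mul(Pow(2, Rational(1, 2)), Pow(T, Rational(1, 2))))
Function('D')(Z, v) = 0 (Function('D')(Z, v) = Pow(Mul(Mul(Pow(2, Rational(1, 2)), Pow(0, Rational(1, 2))), Pow(Mul(Mul(3, 6), -4), -1)), 2) = Pow(Mul(Mul(Pow(2, Rational(1, 2)), 0), Pow(Mul(18, -4), -1)), 2) = Pow(Mul(0, Pow(-72, -1)), 2) = Pow(Mul(0, Rational(-1, 72)), 2) = Pow(0, 2) = 0)
Add(Function('D')(-2, n), Mul(-1, Add(178, Mul(-1, -213)))) = Add(0, Mul(-1, Add(178, Mul(-1, -213)))) = Add(0, Mul(-1, Add(178, 213))) = Add(0, Mul(-1, 391)) = Add(0, -391) = -391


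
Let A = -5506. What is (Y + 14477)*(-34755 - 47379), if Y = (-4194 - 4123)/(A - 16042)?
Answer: -12811208466771/10774 ≈ -1.1891e+9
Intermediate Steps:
Y = 8317/21548 (Y = (-4194 - 4123)/(-5506 - 16042) = -8317/(-21548) = -8317*(-1/21548) = 8317/21548 ≈ 0.38598)
(Y + 14477)*(-34755 - 47379) = (8317/21548 + 14477)*(-34755 - 47379) = (311958713/21548)*(-82134) = -12811208466771/10774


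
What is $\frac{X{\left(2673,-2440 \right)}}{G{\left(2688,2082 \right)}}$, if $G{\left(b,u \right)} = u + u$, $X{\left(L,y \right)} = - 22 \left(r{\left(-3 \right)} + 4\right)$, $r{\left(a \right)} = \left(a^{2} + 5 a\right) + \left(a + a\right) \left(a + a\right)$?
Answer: $- \frac{187}{1041} \approx -0.17964$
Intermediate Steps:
$r{\left(a \right)} = 5 a + 5 a^{2}$ ($r{\left(a \right)} = \left(a^{2} + 5 a\right) + 2 a 2 a = \left(a^{2} + 5 a\right) + 4 a^{2} = 5 a + 5 a^{2}$)
$X{\left(L,y \right)} = -748$ ($X{\left(L,y \right)} = - 22 \left(5 \left(-3\right) \left(1 - 3\right) + 4\right) = - 22 \left(5 \left(-3\right) \left(-2\right) + 4\right) = - 22 \left(30 + 4\right) = \left(-22\right) 34 = -748$)
$G{\left(b,u \right)} = 2 u$
$\frac{X{\left(2673,-2440 \right)}}{G{\left(2688,2082 \right)}} = - \frac{748}{2 \cdot 2082} = - \frac{748}{4164} = \left(-748\right) \frac{1}{4164} = - \frac{187}{1041}$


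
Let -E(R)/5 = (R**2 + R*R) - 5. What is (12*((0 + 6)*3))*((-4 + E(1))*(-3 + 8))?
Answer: 11880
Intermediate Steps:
E(R) = 25 - 10*R**2 (E(R) = -5*((R**2 + R*R) - 5) = -5*((R**2 + R**2) - 5) = -5*(2*R**2 - 5) = -5*(-5 + 2*R**2) = 25 - 10*R**2)
(12*((0 + 6)*3))*((-4 + E(1))*(-3 + 8)) = (12*((0 + 6)*3))*((-4 + (25 - 10*1**2))*(-3 + 8)) = (12*(6*3))*((-4 + (25 - 10*1))*5) = (12*18)*((-4 + (25 - 10))*5) = 216*((-4 + 15)*5) = 216*(11*5) = 216*55 = 11880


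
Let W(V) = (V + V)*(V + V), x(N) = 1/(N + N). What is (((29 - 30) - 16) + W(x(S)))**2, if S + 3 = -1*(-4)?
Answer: 256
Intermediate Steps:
S = 1 (S = -3 - 1*(-4) = -3 + 4 = 1)
x(N) = 1/(2*N)
W(V) = 4*V**2 (W(V) = (2*V)*(2*V) = 4*V**2)
(((29 - 30) - 16) + W(x(S)))**2 = (((29 - 30) - 16) + 4*((1/2)/1)**2)**2 = ((-1 - 16) + 4*((1/2)*1)**2)**2 = (-17 + 4*(1/2)**2)**2 = (-17 + 4*(1/4))**2 = (-17 + 1)**2 = (-16)**2 = 256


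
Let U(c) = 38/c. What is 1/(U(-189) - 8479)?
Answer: -189/1602569 ≈ -0.00011794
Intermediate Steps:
1/(U(-189) - 8479) = 1/(38/(-189) - 8479) = 1/(38*(-1/189) - 8479) = 1/(-38/189 - 8479) = 1/(-1602569/189) = -189/1602569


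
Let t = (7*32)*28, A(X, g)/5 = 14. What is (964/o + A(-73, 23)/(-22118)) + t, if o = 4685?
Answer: 324971691781/51811415 ≈ 6272.2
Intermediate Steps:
A(X, g) = 70 (A(X, g) = 5*14 = 70)
t = 6272 (t = 224*28 = 6272)
(964/o + A(-73, 23)/(-22118)) + t = (964/4685 + 70/(-22118)) + 6272 = (964*(1/4685) + 70*(-1/22118)) + 6272 = (964/4685 - 35/11059) + 6272 = 10496901/51811415 + 6272 = 324971691781/51811415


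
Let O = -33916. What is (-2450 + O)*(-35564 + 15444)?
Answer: 731683920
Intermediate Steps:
(-2450 + O)*(-35564 + 15444) = (-2450 - 33916)*(-35564 + 15444) = -36366*(-20120) = 731683920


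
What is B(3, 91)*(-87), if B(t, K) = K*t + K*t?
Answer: -47502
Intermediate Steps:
B(t, K) = 2*K*t
B(3, 91)*(-87) = (2*91*3)*(-87) = 546*(-87) = -47502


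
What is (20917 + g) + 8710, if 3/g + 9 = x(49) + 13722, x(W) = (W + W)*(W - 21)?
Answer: 487571542/16457 ≈ 29627.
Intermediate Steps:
x(W) = 2*W*(-21 + W) (x(W) = (2*W)*(-21 + W) = 2*W*(-21 + W))
g = 3/16457 (g = 3/(-9 + (2*49*(-21 + 49) + 13722)) = 3/(-9 + (2*49*28 + 13722)) = 3/(-9 + (2744 + 13722)) = 3/(-9 + 16466) = 3/16457 ≈ 0.00018229)
(20917 + g) + 8710 = (20917 + 3/16457) + 8710 = 344231072/16457 + 8710 = 487571542/16457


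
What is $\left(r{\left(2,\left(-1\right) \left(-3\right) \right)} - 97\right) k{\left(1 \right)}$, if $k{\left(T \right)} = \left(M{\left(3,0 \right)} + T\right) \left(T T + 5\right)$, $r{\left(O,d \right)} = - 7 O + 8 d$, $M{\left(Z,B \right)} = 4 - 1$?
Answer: $-2088$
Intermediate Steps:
$M{\left(Z,B \right)} = 3$ ($M{\left(Z,B \right)} = 4 - 1 = 3$)
$k{\left(T \right)} = \left(3 + T\right) \left(5 + T^{2}\right)$ ($k{\left(T \right)} = \left(3 + T\right) \left(T T + 5\right) = \left(3 + T\right) \left(T^{2} + 5\right) = \left(3 + T\right) \left(5 + T^{2}\right)$)
$\left(r{\left(2,\left(-1\right) \left(-3\right) \right)} - 97\right) k{\left(1 \right)} = \left(\left(\left(-7\right) 2 + 8 \left(\left(-1\right) \left(-3\right)\right)\right) - 97\right) \left(15 + 1^{3} + 3 \cdot 1^{2} + 5 \cdot 1\right) = \left(\left(-14 + 8 \cdot 3\right) - 97\right) \left(15 + 1 + 3 \cdot 1 + 5\right) = \left(\left(-14 + 24\right) - 97\right) \left(15 + 1 + 3 + 5\right) = \left(10 - 97\right) 24 = \left(-87\right) 24 = -2088$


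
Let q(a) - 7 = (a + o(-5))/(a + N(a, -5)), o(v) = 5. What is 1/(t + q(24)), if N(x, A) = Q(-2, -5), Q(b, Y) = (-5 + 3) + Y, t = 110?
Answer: 17/2018 ≈ 0.0084242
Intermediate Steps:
Q(b, Y) = -2 + Y
N(x, A) = -7 (N(x, A) = -2 - 5 = -7)
q(a) = 7 + (5 + a)/(-7 + a) (q(a) = 7 + (a + 5)/(a - 7) = 7 + (5 + a)/(-7 + a))
1/(t + q(24)) = 1/(110 + 4*(-11 + 2*24)/(-7 + 24)) = 1/(110 + 4*(-11 + 48)/17) = 1/(110 + 4*(1/17)*37) = 1/(110 + 148/17) = 1/(2018/17) = 17/2018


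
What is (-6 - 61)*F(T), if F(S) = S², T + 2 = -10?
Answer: -9648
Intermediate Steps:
T = -12 (T = -2 - 10 = -12)
(-6 - 61)*F(T) = (-6 - 61)*(-12)² = -67*144 = -9648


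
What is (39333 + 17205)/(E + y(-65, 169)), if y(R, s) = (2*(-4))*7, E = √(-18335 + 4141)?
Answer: -1583064/8665 - 28269*I*√14194/8665 ≈ -182.7 - 388.68*I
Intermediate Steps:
E = I*√14194 (E = √(-14194) = I*√14194 ≈ 119.14*I)
y(R, s) = -56 (y(R, s) = -8*7 = -56)
(39333 + 17205)/(E + y(-65, 169)) = (39333 + 17205)/(I*√14194 - 56) = 56538/(-56 + I*√14194)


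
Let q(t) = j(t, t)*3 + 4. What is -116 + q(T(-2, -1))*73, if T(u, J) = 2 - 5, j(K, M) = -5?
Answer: -919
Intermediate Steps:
T(u, J) = -3
q(t) = -11 (q(t) = -5*3 + 4 = -15 + 4 = -11)
-116 + q(T(-2, -1))*73 = -116 - 11*73 = -116 - 803 = -919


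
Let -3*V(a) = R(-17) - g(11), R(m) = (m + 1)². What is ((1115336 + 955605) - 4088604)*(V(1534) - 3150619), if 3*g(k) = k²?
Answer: 57213291878534/9 ≈ 6.3570e+12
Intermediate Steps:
g(k) = k²/3
R(m) = (1 + m)²
V(a) = -647/9 (V(a) = -((1 - 17)² - 11²/3)/3 = -((-16)² - 121/3)/3 = -(256 - 1*121/3)/3 = -(256 - 121/3)/3 = -⅓*647/3 = -647/9)
((1115336 + 955605) - 4088604)*(V(1534) - 3150619) = ((1115336 + 955605) - 4088604)*(-647/9 - 3150619) = (2070941 - 4088604)*(-28356218/9) = -2017663*(-28356218/9) = 57213291878534/9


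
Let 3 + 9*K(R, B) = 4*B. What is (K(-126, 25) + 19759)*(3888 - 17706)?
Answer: -819536368/3 ≈ -2.7318e+8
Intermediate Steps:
K(R, B) = -1/3 + 4*B/9 (K(R, B) = -1/3 + (4*B)/9 = -1/3 + 4*B/9)
(K(-126, 25) + 19759)*(3888 - 17706) = ((-1/3 + (4/9)*25) + 19759)*(3888 - 17706) = ((-1/3 + 100/9) + 19759)*(-13818) = (97/9 + 19759)*(-13818) = (177928/9)*(-13818) = -819536368/3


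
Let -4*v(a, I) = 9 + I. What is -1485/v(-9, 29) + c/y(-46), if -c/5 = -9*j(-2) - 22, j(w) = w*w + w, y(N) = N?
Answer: 66410/437 ≈ 151.97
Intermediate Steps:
v(a, I) = -9/4 - I/4 (v(a, I) = -(9 + I)/4 = -9/4 - I/4)
j(w) = w + w² (j(w) = w² + w = w + w²)
c = 200 (c = -5*(-(-18)*(1 - 2) - 22) = -5*(-(-18)*(-1) - 22) = -5*(-9*2 - 22) = -5*(-18 - 22) = -5*(-40) = 200)
-1485/v(-9, 29) + c/y(-46) = -1485/(-9/4 - ¼*29) + 200/(-46) = -1485/(-9/4 - 29/4) + 200*(-1/46) = -1485/(-19/2) - 100/23 = -1485*(-2/19) - 100/23 = 2970/19 - 100/23 = 66410/437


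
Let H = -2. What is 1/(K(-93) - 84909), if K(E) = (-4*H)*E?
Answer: -1/85653 ≈ -1.1675e-5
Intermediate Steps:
K(E) = 8*E (K(E) = (-4*(-2))*E = 8*E)
1/(K(-93) - 84909) = 1/(8*(-93) - 84909) = 1/(-744 - 84909) = 1/(-85653) = -1/85653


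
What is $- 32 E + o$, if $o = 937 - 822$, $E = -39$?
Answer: $1363$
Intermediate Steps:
$o = 115$ ($o = 937 - 822 = 115$)
$- 32 E + o = \left(-32\right) \left(-39\right) + 115 = 1248 + 115 = 1363$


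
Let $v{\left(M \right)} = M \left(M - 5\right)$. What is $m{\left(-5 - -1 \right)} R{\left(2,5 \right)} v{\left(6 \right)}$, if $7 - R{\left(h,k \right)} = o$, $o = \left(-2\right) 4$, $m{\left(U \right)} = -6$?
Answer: $-540$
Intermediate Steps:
$o = -8$
$R{\left(h,k \right)} = 15$ ($R{\left(h,k \right)} = 7 - -8 = 7 + 8 = 15$)
$v{\left(M \right)} = M \left(-5 + M\right)$
$m{\left(-5 - -1 \right)} R{\left(2,5 \right)} v{\left(6 \right)} = \left(-6\right) 15 \cdot 6 \left(-5 + 6\right) = - 90 \cdot 6 \cdot 1 = \left(-90\right) 6 = -540$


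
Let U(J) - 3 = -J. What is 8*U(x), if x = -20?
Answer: 184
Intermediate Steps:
U(J) = 3 - J
8*U(x) = 8*(3 - 1*(-20)) = 8*(3 + 20) = 8*23 = 184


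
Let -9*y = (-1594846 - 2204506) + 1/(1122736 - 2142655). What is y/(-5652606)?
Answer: -3875031292489/51886802330226 ≈ -0.074682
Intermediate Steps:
y = 3875031292489/9179271 (y = -((-1594846 - 2204506) + 1/(1122736 - 2142655))/9 = -(-3799352 + 1/(-1019919))/9 = -(-3799352 - 1/1019919)/9 = -⅑*(-3875031292489/1019919) = 3875031292489/9179271 ≈ 4.2215e+5)
y/(-5652606) = (3875031292489/9179271)/(-5652606) = (3875031292489/9179271)*(-1/5652606) = -3875031292489/51886802330226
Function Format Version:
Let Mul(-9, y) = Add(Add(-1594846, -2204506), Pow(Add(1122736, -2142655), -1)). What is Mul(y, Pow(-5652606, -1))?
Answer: Rational(-3875031292489, 51886802330226) ≈ -0.074682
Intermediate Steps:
y = Rational(3875031292489, 9179271) (y = Mul(Rational(-1, 9), Add(Add(-1594846, -2204506), Pow(Add(1122736, -2142655), -1))) = Mul(Rational(-1, 9), Add(-3799352, Pow(-1019919, -1))) = Mul(Rational(-1, 9), Add(-3799352, Rational(-1, 1019919))) = Mul(Rational(-1, 9), Rational(-3875031292489, 1019919)) = Rational(3875031292489, 9179271) ≈ 4.2215e+5)
Mul(y, Pow(-5652606, -1)) = Mul(Rational(3875031292489, 9179271), Pow(-5652606, -1)) = Mul(Rational(3875031292489, 9179271), Rational(-1, 5652606)) = Rational(-3875031292489, 51886802330226)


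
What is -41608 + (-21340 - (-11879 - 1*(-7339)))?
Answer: -58408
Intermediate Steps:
-41608 + (-21340 - (-11879 - 1*(-7339))) = -41608 + (-21340 - (-11879 + 7339)) = -41608 + (-21340 - 1*(-4540)) = -41608 + (-21340 + 4540) = -41608 - 16800 = -58408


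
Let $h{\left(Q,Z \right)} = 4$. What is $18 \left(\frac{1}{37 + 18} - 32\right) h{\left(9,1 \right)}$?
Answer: $- \frac{126648}{55} \approx -2302.7$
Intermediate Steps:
$18 \left(\frac{1}{37 + 18} - 32\right) h{\left(9,1 \right)} = 18 \left(\frac{1}{37 + 18} - 32\right) 4 = 18 \left(\frac{1}{55} - 32\right) 4 = 18 \left(- \frac{1759}{55}\right) 4 = \left(- \frac{31662}{55}\right) 4 = - \frac{126648}{55}$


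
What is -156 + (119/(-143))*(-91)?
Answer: -883/11 ≈ -80.273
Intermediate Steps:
-156 + (119/(-143))*(-91) = -156 + (119*(-1/143))*(-91) = -156 - 119/143*(-91) = -156 + 833/11 = -883/11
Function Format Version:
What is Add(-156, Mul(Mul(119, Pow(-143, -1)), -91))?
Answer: Rational(-883, 11) ≈ -80.273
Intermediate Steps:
Add(-156, Mul(Mul(119, Pow(-143, -1)), -91)) = Add(-156, Mul(Mul(119, Rational(-1, 143)), -91)) = Add(-156, Mul(Rational(-119, 143), -91)) = Add(-156, Rational(833, 11)) = Rational(-883, 11)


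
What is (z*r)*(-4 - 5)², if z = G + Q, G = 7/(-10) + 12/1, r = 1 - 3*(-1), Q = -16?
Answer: -7614/5 ≈ -1522.8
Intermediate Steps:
r = 4 (r = 1 + 3 = 4)
G = 113/10 (G = 7*(-⅒) + 12*1 = -7/10 + 12 = 113/10 ≈ 11.300)
z = -47/10 (z = 113/10 - 16 = -47/10 ≈ -4.7000)
(z*r)*(-4 - 5)² = (-47/10*4)*(-4 - 5)² = -94/5*(-9)² = -94/5*81 = -7614/5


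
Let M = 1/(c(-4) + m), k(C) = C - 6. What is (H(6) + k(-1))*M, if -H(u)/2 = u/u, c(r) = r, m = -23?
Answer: ⅓ ≈ 0.33333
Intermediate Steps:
k(C) = -6 + C
H(u) = -2 (H(u) = -2*u/u = -2*1 = -2)
M = -1/27 (M = 1/(-4 - 23) = 1/(-27) = -1/27 ≈ -0.037037)
(H(6) + k(-1))*M = (-2 + (-6 - 1))*(-1/27) = (-2 - 7)*(-1/27) = -9*(-1/27) = ⅓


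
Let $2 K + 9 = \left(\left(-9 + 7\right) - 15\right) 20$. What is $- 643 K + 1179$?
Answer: $\frac{226765}{2} \approx 1.1338 \cdot 10^{5}$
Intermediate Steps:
$K = - \frac{349}{2}$ ($K = - \frac{9}{2} + \frac{\left(\left(-9 + 7\right) - 15\right) 20}{2} = - \frac{9}{2} + \frac{\left(-2 - 15\right) 20}{2} = - \frac{9}{2} + \frac{\left(-17\right) 20}{2} = - \frac{9}{2} + \frac{1}{2} \left(-340\right) = - \frac{9}{2} - 170 = - \frac{349}{2} \approx -174.5$)
$- 643 K + 1179 = \left(-643\right) \left(- \frac{349}{2}\right) + 1179 = \frac{224407}{2} + 1179 = \frac{226765}{2}$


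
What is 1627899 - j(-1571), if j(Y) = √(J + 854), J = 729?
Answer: 1627899 - √1583 ≈ 1.6279e+6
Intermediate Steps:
j(Y) = √1583 (j(Y) = √(729 + 854) = √1583)
1627899 - j(-1571) = 1627899 - √1583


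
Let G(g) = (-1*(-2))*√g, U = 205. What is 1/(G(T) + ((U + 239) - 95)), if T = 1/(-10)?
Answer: 1745/609007 - I*√10/609007 ≈ 0.0028653 - 5.1925e-6*I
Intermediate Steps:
T = -⅒ ≈ -0.10000
G(g) = 2*√g
1/(G(T) + ((U + 239) - 95)) = 1/(2*√(-⅒) + ((205 + 239) - 95)) = 1/(2*(I*√10/10) + (444 - 95)) = 1/(I*√10/5 + 349) = 1/(349 + I*√10/5)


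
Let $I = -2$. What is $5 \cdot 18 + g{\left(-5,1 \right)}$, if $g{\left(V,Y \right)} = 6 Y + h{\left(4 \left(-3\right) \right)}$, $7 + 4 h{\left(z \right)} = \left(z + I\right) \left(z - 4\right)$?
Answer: $\frac{601}{4} \approx 150.25$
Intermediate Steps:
$h{\left(z \right)} = - \frac{7}{4} + \frac{\left(-4 + z\right) \left(-2 + z\right)}{4}$ ($h{\left(z \right)} = - \frac{7}{4} + \frac{\left(z - 2\right) \left(z - 4\right)}{4} = - \frac{7}{4} + \frac{\left(-2 + z\right) \left(-4 + z\right)}{4} = - \frac{7}{4} + \frac{\left(-4 + z\right) \left(-2 + z\right)}{4}$)
$g{\left(V,Y \right)} = \frac{217}{4} + 6 Y$ ($g{\left(V,Y \right)} = 6 Y + \left(\frac{1}{4} - \frac{3 \cdot 4 \left(-3\right)}{2} + \frac{\left(4 \left(-3\right)\right)^{2}}{4}\right) = 6 Y + \left(\frac{1}{4} - -18 + \frac{\left(-12\right)^{2}}{4}\right) = 6 Y + \left(\frac{1}{4} + 18 + \frac{1}{4} \cdot 144\right) = 6 Y + \left(\frac{1}{4} + 18 + 36\right) = 6 Y + \frac{217}{4} = \frac{217}{4} + 6 Y$)
$5 \cdot 18 + g{\left(-5,1 \right)} = 5 \cdot 18 + \left(\frac{217}{4} + 6 \cdot 1\right) = 90 + \left(\frac{217}{4} + 6\right) = 90 + \frac{241}{4} = \frac{601}{4}$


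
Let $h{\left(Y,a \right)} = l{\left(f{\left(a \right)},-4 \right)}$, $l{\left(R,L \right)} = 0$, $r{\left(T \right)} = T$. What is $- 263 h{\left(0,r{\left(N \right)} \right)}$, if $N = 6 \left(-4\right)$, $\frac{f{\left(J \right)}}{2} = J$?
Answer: $0$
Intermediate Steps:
$f{\left(J \right)} = 2 J$
$N = -24$
$h{\left(Y,a \right)} = 0$
$- 263 h{\left(0,r{\left(N \right)} \right)} = \left(-263\right) 0 = 0$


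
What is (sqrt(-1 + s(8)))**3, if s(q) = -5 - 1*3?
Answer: -27*I ≈ -27.0*I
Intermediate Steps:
s(q) = -8 (s(q) = -5 - 3 = -8)
(sqrt(-1 + s(8)))**3 = (sqrt(-1 - 8))**3 = (sqrt(-9))**3 = (3*I)**3 = -27*I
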